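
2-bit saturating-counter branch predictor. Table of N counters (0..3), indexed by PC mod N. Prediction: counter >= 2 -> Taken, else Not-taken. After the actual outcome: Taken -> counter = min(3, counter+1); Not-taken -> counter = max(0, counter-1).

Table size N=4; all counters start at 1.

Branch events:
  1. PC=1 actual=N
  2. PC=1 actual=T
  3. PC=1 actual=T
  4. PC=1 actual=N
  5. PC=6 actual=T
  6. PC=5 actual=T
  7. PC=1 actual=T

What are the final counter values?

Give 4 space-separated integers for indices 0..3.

Ev 1: PC=1 idx=1 pred=N actual=N -> ctr[1]=0
Ev 2: PC=1 idx=1 pred=N actual=T -> ctr[1]=1
Ev 3: PC=1 idx=1 pred=N actual=T -> ctr[1]=2
Ev 4: PC=1 idx=1 pred=T actual=N -> ctr[1]=1
Ev 5: PC=6 idx=2 pred=N actual=T -> ctr[2]=2
Ev 6: PC=5 idx=1 pred=N actual=T -> ctr[1]=2
Ev 7: PC=1 idx=1 pred=T actual=T -> ctr[1]=3

Answer: 1 3 2 1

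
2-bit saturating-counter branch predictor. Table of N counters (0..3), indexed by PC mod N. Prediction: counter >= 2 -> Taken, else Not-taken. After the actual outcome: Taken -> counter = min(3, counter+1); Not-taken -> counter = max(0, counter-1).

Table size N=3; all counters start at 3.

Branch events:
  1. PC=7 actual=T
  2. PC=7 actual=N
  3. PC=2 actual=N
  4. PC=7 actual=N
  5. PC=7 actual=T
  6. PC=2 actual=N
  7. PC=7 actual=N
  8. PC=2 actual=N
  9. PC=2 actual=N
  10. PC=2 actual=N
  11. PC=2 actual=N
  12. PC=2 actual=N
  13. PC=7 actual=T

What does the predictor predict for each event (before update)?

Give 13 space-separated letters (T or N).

Answer: T T T T N T T N N N N N N

Derivation:
Ev 1: PC=7 idx=1 pred=T actual=T -> ctr[1]=3
Ev 2: PC=7 idx=1 pred=T actual=N -> ctr[1]=2
Ev 3: PC=2 idx=2 pred=T actual=N -> ctr[2]=2
Ev 4: PC=7 idx=1 pred=T actual=N -> ctr[1]=1
Ev 5: PC=7 idx=1 pred=N actual=T -> ctr[1]=2
Ev 6: PC=2 idx=2 pred=T actual=N -> ctr[2]=1
Ev 7: PC=7 idx=1 pred=T actual=N -> ctr[1]=1
Ev 8: PC=2 idx=2 pred=N actual=N -> ctr[2]=0
Ev 9: PC=2 idx=2 pred=N actual=N -> ctr[2]=0
Ev 10: PC=2 idx=2 pred=N actual=N -> ctr[2]=0
Ev 11: PC=2 idx=2 pred=N actual=N -> ctr[2]=0
Ev 12: PC=2 idx=2 pred=N actual=N -> ctr[2]=0
Ev 13: PC=7 idx=1 pred=N actual=T -> ctr[1]=2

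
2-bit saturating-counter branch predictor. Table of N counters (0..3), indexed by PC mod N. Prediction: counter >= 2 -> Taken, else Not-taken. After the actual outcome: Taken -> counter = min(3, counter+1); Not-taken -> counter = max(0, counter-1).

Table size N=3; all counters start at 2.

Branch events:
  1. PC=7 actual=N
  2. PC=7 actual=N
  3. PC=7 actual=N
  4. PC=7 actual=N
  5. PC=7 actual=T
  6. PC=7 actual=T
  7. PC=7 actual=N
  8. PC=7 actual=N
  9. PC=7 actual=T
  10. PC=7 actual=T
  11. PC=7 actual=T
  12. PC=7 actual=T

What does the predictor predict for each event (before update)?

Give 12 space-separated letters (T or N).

Ev 1: PC=7 idx=1 pred=T actual=N -> ctr[1]=1
Ev 2: PC=7 idx=1 pred=N actual=N -> ctr[1]=0
Ev 3: PC=7 idx=1 pred=N actual=N -> ctr[1]=0
Ev 4: PC=7 idx=1 pred=N actual=N -> ctr[1]=0
Ev 5: PC=7 idx=1 pred=N actual=T -> ctr[1]=1
Ev 6: PC=7 idx=1 pred=N actual=T -> ctr[1]=2
Ev 7: PC=7 idx=1 pred=T actual=N -> ctr[1]=1
Ev 8: PC=7 idx=1 pred=N actual=N -> ctr[1]=0
Ev 9: PC=7 idx=1 pred=N actual=T -> ctr[1]=1
Ev 10: PC=7 idx=1 pred=N actual=T -> ctr[1]=2
Ev 11: PC=7 idx=1 pred=T actual=T -> ctr[1]=3
Ev 12: PC=7 idx=1 pred=T actual=T -> ctr[1]=3

Answer: T N N N N N T N N N T T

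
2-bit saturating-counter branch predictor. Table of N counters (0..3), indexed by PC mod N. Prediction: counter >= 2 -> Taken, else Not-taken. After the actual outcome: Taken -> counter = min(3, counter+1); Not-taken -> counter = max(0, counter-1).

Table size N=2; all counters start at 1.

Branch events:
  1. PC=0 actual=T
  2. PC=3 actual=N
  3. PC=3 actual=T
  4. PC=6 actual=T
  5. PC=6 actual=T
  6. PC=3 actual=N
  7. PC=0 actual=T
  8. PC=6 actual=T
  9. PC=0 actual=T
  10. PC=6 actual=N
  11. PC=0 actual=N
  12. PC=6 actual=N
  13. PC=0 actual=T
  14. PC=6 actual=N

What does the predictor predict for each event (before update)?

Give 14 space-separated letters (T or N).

Ev 1: PC=0 idx=0 pred=N actual=T -> ctr[0]=2
Ev 2: PC=3 idx=1 pred=N actual=N -> ctr[1]=0
Ev 3: PC=3 idx=1 pred=N actual=T -> ctr[1]=1
Ev 4: PC=6 idx=0 pred=T actual=T -> ctr[0]=3
Ev 5: PC=6 idx=0 pred=T actual=T -> ctr[0]=3
Ev 6: PC=3 idx=1 pred=N actual=N -> ctr[1]=0
Ev 7: PC=0 idx=0 pred=T actual=T -> ctr[0]=3
Ev 8: PC=6 idx=0 pred=T actual=T -> ctr[0]=3
Ev 9: PC=0 idx=0 pred=T actual=T -> ctr[0]=3
Ev 10: PC=6 idx=0 pred=T actual=N -> ctr[0]=2
Ev 11: PC=0 idx=0 pred=T actual=N -> ctr[0]=1
Ev 12: PC=6 idx=0 pred=N actual=N -> ctr[0]=0
Ev 13: PC=0 idx=0 pred=N actual=T -> ctr[0]=1
Ev 14: PC=6 idx=0 pred=N actual=N -> ctr[0]=0

Answer: N N N T T N T T T T T N N N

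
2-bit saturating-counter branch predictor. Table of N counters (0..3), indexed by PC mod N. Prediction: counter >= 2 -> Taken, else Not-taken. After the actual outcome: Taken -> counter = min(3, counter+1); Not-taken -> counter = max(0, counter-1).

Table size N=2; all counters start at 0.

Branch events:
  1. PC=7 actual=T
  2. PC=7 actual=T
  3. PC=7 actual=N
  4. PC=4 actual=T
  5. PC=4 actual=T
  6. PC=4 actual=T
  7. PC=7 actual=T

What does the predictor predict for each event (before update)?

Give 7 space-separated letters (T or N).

Ev 1: PC=7 idx=1 pred=N actual=T -> ctr[1]=1
Ev 2: PC=7 idx=1 pred=N actual=T -> ctr[1]=2
Ev 3: PC=7 idx=1 pred=T actual=N -> ctr[1]=1
Ev 4: PC=4 idx=0 pred=N actual=T -> ctr[0]=1
Ev 5: PC=4 idx=0 pred=N actual=T -> ctr[0]=2
Ev 6: PC=4 idx=0 pred=T actual=T -> ctr[0]=3
Ev 7: PC=7 idx=1 pred=N actual=T -> ctr[1]=2

Answer: N N T N N T N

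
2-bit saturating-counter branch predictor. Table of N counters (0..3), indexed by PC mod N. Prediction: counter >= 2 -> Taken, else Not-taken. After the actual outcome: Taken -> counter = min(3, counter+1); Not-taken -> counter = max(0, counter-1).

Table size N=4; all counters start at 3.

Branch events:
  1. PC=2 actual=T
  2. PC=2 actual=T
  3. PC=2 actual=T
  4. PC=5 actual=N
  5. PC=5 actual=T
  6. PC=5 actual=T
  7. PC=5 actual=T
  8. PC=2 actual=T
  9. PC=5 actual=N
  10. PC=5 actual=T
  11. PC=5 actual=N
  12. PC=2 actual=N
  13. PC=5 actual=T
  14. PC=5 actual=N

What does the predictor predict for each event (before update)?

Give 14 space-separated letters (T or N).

Ev 1: PC=2 idx=2 pred=T actual=T -> ctr[2]=3
Ev 2: PC=2 idx=2 pred=T actual=T -> ctr[2]=3
Ev 3: PC=2 idx=2 pred=T actual=T -> ctr[2]=3
Ev 4: PC=5 idx=1 pred=T actual=N -> ctr[1]=2
Ev 5: PC=5 idx=1 pred=T actual=T -> ctr[1]=3
Ev 6: PC=5 idx=1 pred=T actual=T -> ctr[1]=3
Ev 7: PC=5 idx=1 pred=T actual=T -> ctr[1]=3
Ev 8: PC=2 idx=2 pred=T actual=T -> ctr[2]=3
Ev 9: PC=5 idx=1 pred=T actual=N -> ctr[1]=2
Ev 10: PC=5 idx=1 pred=T actual=T -> ctr[1]=3
Ev 11: PC=5 idx=1 pred=T actual=N -> ctr[1]=2
Ev 12: PC=2 idx=2 pred=T actual=N -> ctr[2]=2
Ev 13: PC=5 idx=1 pred=T actual=T -> ctr[1]=3
Ev 14: PC=5 idx=1 pred=T actual=N -> ctr[1]=2

Answer: T T T T T T T T T T T T T T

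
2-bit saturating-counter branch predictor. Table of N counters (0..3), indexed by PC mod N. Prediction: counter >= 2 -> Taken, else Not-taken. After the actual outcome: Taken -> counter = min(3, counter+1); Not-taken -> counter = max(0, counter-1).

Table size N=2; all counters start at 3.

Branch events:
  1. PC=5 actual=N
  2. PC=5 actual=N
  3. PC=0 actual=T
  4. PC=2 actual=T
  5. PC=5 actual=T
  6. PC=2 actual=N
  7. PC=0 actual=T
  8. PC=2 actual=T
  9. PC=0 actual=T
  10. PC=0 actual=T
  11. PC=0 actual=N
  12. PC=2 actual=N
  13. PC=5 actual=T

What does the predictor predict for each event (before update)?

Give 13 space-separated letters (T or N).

Ev 1: PC=5 idx=1 pred=T actual=N -> ctr[1]=2
Ev 2: PC=5 idx=1 pred=T actual=N -> ctr[1]=1
Ev 3: PC=0 idx=0 pred=T actual=T -> ctr[0]=3
Ev 4: PC=2 idx=0 pred=T actual=T -> ctr[0]=3
Ev 5: PC=5 idx=1 pred=N actual=T -> ctr[1]=2
Ev 6: PC=2 idx=0 pred=T actual=N -> ctr[0]=2
Ev 7: PC=0 idx=0 pred=T actual=T -> ctr[0]=3
Ev 8: PC=2 idx=0 pred=T actual=T -> ctr[0]=3
Ev 9: PC=0 idx=0 pred=T actual=T -> ctr[0]=3
Ev 10: PC=0 idx=0 pred=T actual=T -> ctr[0]=3
Ev 11: PC=0 idx=0 pred=T actual=N -> ctr[0]=2
Ev 12: PC=2 idx=0 pred=T actual=N -> ctr[0]=1
Ev 13: PC=5 idx=1 pred=T actual=T -> ctr[1]=3

Answer: T T T T N T T T T T T T T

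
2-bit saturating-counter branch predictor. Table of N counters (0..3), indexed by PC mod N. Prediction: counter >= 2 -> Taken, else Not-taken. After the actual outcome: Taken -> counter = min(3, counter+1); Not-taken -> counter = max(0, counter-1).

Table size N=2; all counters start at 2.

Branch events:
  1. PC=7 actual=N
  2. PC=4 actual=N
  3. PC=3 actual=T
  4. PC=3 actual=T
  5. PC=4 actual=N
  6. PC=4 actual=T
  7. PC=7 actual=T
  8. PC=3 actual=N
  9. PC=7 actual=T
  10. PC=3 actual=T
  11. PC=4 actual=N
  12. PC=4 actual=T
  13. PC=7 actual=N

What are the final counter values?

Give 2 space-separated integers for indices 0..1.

Answer: 1 2

Derivation:
Ev 1: PC=7 idx=1 pred=T actual=N -> ctr[1]=1
Ev 2: PC=4 idx=0 pred=T actual=N -> ctr[0]=1
Ev 3: PC=3 idx=1 pred=N actual=T -> ctr[1]=2
Ev 4: PC=3 idx=1 pred=T actual=T -> ctr[1]=3
Ev 5: PC=4 idx=0 pred=N actual=N -> ctr[0]=0
Ev 6: PC=4 idx=0 pred=N actual=T -> ctr[0]=1
Ev 7: PC=7 idx=1 pred=T actual=T -> ctr[1]=3
Ev 8: PC=3 idx=1 pred=T actual=N -> ctr[1]=2
Ev 9: PC=7 idx=1 pred=T actual=T -> ctr[1]=3
Ev 10: PC=3 idx=1 pred=T actual=T -> ctr[1]=3
Ev 11: PC=4 idx=0 pred=N actual=N -> ctr[0]=0
Ev 12: PC=4 idx=0 pred=N actual=T -> ctr[0]=1
Ev 13: PC=7 idx=1 pred=T actual=N -> ctr[1]=2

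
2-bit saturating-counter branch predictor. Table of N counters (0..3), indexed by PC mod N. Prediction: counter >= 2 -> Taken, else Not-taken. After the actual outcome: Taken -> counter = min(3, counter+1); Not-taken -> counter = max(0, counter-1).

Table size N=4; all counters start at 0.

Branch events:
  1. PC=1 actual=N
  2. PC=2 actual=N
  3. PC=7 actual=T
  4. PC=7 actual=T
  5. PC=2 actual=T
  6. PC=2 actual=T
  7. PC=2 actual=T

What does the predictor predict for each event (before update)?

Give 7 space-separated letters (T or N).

Ev 1: PC=1 idx=1 pred=N actual=N -> ctr[1]=0
Ev 2: PC=2 idx=2 pred=N actual=N -> ctr[2]=0
Ev 3: PC=7 idx=3 pred=N actual=T -> ctr[3]=1
Ev 4: PC=7 idx=3 pred=N actual=T -> ctr[3]=2
Ev 5: PC=2 idx=2 pred=N actual=T -> ctr[2]=1
Ev 6: PC=2 idx=2 pred=N actual=T -> ctr[2]=2
Ev 7: PC=2 idx=2 pred=T actual=T -> ctr[2]=3

Answer: N N N N N N T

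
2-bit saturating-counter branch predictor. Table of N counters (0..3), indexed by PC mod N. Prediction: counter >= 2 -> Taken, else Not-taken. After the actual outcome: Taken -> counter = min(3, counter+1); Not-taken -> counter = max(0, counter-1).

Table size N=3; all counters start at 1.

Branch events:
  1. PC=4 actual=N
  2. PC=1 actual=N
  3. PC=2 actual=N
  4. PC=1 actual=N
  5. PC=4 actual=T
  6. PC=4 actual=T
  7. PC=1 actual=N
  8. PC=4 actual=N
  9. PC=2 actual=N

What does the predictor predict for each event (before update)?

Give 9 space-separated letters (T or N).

Ev 1: PC=4 idx=1 pred=N actual=N -> ctr[1]=0
Ev 2: PC=1 idx=1 pred=N actual=N -> ctr[1]=0
Ev 3: PC=2 idx=2 pred=N actual=N -> ctr[2]=0
Ev 4: PC=1 idx=1 pred=N actual=N -> ctr[1]=0
Ev 5: PC=4 idx=1 pred=N actual=T -> ctr[1]=1
Ev 6: PC=4 idx=1 pred=N actual=T -> ctr[1]=2
Ev 7: PC=1 idx=1 pred=T actual=N -> ctr[1]=1
Ev 8: PC=4 idx=1 pred=N actual=N -> ctr[1]=0
Ev 9: PC=2 idx=2 pred=N actual=N -> ctr[2]=0

Answer: N N N N N N T N N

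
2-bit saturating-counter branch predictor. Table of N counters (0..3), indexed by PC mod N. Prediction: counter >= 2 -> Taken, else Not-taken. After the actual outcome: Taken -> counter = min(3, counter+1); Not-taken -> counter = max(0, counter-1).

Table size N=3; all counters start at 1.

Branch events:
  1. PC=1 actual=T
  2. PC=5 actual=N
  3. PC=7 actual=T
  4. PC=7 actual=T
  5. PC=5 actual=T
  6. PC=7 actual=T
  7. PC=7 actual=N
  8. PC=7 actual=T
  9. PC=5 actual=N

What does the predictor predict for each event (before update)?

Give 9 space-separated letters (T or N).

Answer: N N T T N T T T N

Derivation:
Ev 1: PC=1 idx=1 pred=N actual=T -> ctr[1]=2
Ev 2: PC=5 idx=2 pred=N actual=N -> ctr[2]=0
Ev 3: PC=7 idx=1 pred=T actual=T -> ctr[1]=3
Ev 4: PC=7 idx=1 pred=T actual=T -> ctr[1]=3
Ev 5: PC=5 idx=2 pred=N actual=T -> ctr[2]=1
Ev 6: PC=7 idx=1 pred=T actual=T -> ctr[1]=3
Ev 7: PC=7 idx=1 pred=T actual=N -> ctr[1]=2
Ev 8: PC=7 idx=1 pred=T actual=T -> ctr[1]=3
Ev 9: PC=5 idx=2 pred=N actual=N -> ctr[2]=0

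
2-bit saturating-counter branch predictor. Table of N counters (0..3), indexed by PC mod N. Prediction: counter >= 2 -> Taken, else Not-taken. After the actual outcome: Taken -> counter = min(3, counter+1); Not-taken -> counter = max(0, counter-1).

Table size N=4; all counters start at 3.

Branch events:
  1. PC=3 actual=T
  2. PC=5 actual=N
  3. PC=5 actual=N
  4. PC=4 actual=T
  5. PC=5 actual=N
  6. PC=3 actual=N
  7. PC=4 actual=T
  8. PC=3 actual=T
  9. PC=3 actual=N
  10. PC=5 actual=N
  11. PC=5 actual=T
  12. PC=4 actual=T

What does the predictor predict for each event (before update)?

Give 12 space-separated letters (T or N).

Ev 1: PC=3 idx=3 pred=T actual=T -> ctr[3]=3
Ev 2: PC=5 idx=1 pred=T actual=N -> ctr[1]=2
Ev 3: PC=5 idx=1 pred=T actual=N -> ctr[1]=1
Ev 4: PC=4 idx=0 pred=T actual=T -> ctr[0]=3
Ev 5: PC=5 idx=1 pred=N actual=N -> ctr[1]=0
Ev 6: PC=3 idx=3 pred=T actual=N -> ctr[3]=2
Ev 7: PC=4 idx=0 pred=T actual=T -> ctr[0]=3
Ev 8: PC=3 idx=3 pred=T actual=T -> ctr[3]=3
Ev 9: PC=3 idx=3 pred=T actual=N -> ctr[3]=2
Ev 10: PC=5 idx=1 pred=N actual=N -> ctr[1]=0
Ev 11: PC=5 idx=1 pred=N actual=T -> ctr[1]=1
Ev 12: PC=4 idx=0 pred=T actual=T -> ctr[0]=3

Answer: T T T T N T T T T N N T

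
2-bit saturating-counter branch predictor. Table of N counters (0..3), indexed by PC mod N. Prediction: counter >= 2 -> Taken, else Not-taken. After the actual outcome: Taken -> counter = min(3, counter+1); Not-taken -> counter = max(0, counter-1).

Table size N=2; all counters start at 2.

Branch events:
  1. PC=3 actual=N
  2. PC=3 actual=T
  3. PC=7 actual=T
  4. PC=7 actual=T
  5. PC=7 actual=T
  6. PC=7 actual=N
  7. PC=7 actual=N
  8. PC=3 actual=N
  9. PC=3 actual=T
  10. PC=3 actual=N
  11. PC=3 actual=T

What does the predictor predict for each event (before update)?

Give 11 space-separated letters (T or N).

Ev 1: PC=3 idx=1 pred=T actual=N -> ctr[1]=1
Ev 2: PC=3 idx=1 pred=N actual=T -> ctr[1]=2
Ev 3: PC=7 idx=1 pred=T actual=T -> ctr[1]=3
Ev 4: PC=7 idx=1 pred=T actual=T -> ctr[1]=3
Ev 5: PC=7 idx=1 pred=T actual=T -> ctr[1]=3
Ev 6: PC=7 idx=1 pred=T actual=N -> ctr[1]=2
Ev 7: PC=7 idx=1 pred=T actual=N -> ctr[1]=1
Ev 8: PC=3 idx=1 pred=N actual=N -> ctr[1]=0
Ev 9: PC=3 idx=1 pred=N actual=T -> ctr[1]=1
Ev 10: PC=3 idx=1 pred=N actual=N -> ctr[1]=0
Ev 11: PC=3 idx=1 pred=N actual=T -> ctr[1]=1

Answer: T N T T T T T N N N N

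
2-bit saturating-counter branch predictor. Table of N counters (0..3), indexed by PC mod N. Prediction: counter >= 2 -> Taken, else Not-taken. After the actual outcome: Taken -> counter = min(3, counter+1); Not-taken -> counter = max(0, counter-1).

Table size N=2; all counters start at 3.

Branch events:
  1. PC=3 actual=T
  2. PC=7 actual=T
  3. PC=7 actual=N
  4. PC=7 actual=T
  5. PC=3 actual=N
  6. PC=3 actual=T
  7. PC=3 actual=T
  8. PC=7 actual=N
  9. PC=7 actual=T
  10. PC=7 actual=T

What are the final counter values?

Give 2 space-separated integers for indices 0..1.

Ev 1: PC=3 idx=1 pred=T actual=T -> ctr[1]=3
Ev 2: PC=7 idx=1 pred=T actual=T -> ctr[1]=3
Ev 3: PC=7 idx=1 pred=T actual=N -> ctr[1]=2
Ev 4: PC=7 idx=1 pred=T actual=T -> ctr[1]=3
Ev 5: PC=3 idx=1 pred=T actual=N -> ctr[1]=2
Ev 6: PC=3 idx=1 pred=T actual=T -> ctr[1]=3
Ev 7: PC=3 idx=1 pred=T actual=T -> ctr[1]=3
Ev 8: PC=7 idx=1 pred=T actual=N -> ctr[1]=2
Ev 9: PC=7 idx=1 pred=T actual=T -> ctr[1]=3
Ev 10: PC=7 idx=1 pred=T actual=T -> ctr[1]=3

Answer: 3 3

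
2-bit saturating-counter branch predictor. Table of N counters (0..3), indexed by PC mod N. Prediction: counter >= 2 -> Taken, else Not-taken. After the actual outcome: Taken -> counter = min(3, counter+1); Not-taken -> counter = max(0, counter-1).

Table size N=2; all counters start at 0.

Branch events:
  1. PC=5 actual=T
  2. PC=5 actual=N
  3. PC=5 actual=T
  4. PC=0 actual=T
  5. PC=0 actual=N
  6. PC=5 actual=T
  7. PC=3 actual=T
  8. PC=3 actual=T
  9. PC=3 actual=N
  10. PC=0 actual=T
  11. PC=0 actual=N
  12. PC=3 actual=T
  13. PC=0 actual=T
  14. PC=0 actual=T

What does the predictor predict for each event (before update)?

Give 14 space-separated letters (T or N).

Answer: N N N N N N T T T N N T N N

Derivation:
Ev 1: PC=5 idx=1 pred=N actual=T -> ctr[1]=1
Ev 2: PC=5 idx=1 pred=N actual=N -> ctr[1]=0
Ev 3: PC=5 idx=1 pred=N actual=T -> ctr[1]=1
Ev 4: PC=0 idx=0 pred=N actual=T -> ctr[0]=1
Ev 5: PC=0 idx=0 pred=N actual=N -> ctr[0]=0
Ev 6: PC=5 idx=1 pred=N actual=T -> ctr[1]=2
Ev 7: PC=3 idx=1 pred=T actual=T -> ctr[1]=3
Ev 8: PC=3 idx=1 pred=T actual=T -> ctr[1]=3
Ev 9: PC=3 idx=1 pred=T actual=N -> ctr[1]=2
Ev 10: PC=0 idx=0 pred=N actual=T -> ctr[0]=1
Ev 11: PC=0 idx=0 pred=N actual=N -> ctr[0]=0
Ev 12: PC=3 idx=1 pred=T actual=T -> ctr[1]=3
Ev 13: PC=0 idx=0 pred=N actual=T -> ctr[0]=1
Ev 14: PC=0 idx=0 pred=N actual=T -> ctr[0]=2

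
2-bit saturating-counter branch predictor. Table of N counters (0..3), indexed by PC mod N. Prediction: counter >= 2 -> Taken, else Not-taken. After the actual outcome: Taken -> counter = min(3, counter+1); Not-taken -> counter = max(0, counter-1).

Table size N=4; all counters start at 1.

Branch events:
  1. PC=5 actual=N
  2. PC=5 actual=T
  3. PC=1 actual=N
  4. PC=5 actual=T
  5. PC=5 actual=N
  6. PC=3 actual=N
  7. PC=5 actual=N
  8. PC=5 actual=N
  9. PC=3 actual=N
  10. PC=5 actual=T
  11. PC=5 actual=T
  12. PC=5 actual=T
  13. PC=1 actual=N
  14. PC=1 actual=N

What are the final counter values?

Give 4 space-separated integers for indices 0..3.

Answer: 1 1 1 0

Derivation:
Ev 1: PC=5 idx=1 pred=N actual=N -> ctr[1]=0
Ev 2: PC=5 idx=1 pred=N actual=T -> ctr[1]=1
Ev 3: PC=1 idx=1 pred=N actual=N -> ctr[1]=0
Ev 4: PC=5 idx=1 pred=N actual=T -> ctr[1]=1
Ev 5: PC=5 idx=1 pred=N actual=N -> ctr[1]=0
Ev 6: PC=3 idx=3 pred=N actual=N -> ctr[3]=0
Ev 7: PC=5 idx=1 pred=N actual=N -> ctr[1]=0
Ev 8: PC=5 idx=1 pred=N actual=N -> ctr[1]=0
Ev 9: PC=3 idx=3 pred=N actual=N -> ctr[3]=0
Ev 10: PC=5 idx=1 pred=N actual=T -> ctr[1]=1
Ev 11: PC=5 idx=1 pred=N actual=T -> ctr[1]=2
Ev 12: PC=5 idx=1 pred=T actual=T -> ctr[1]=3
Ev 13: PC=1 idx=1 pred=T actual=N -> ctr[1]=2
Ev 14: PC=1 idx=1 pred=T actual=N -> ctr[1]=1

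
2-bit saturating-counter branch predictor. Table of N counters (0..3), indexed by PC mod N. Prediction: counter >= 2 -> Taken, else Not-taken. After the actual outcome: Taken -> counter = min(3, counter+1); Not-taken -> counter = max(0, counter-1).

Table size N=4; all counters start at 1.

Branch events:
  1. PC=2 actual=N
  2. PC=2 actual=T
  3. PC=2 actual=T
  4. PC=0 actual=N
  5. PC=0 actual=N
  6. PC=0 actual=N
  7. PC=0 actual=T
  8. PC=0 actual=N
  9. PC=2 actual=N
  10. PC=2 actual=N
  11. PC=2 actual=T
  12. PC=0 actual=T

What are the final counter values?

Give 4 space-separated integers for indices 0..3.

Answer: 1 1 1 1

Derivation:
Ev 1: PC=2 idx=2 pred=N actual=N -> ctr[2]=0
Ev 2: PC=2 idx=2 pred=N actual=T -> ctr[2]=1
Ev 3: PC=2 idx=2 pred=N actual=T -> ctr[2]=2
Ev 4: PC=0 idx=0 pred=N actual=N -> ctr[0]=0
Ev 5: PC=0 idx=0 pred=N actual=N -> ctr[0]=0
Ev 6: PC=0 idx=0 pred=N actual=N -> ctr[0]=0
Ev 7: PC=0 idx=0 pred=N actual=T -> ctr[0]=1
Ev 8: PC=0 idx=0 pred=N actual=N -> ctr[0]=0
Ev 9: PC=2 idx=2 pred=T actual=N -> ctr[2]=1
Ev 10: PC=2 idx=2 pred=N actual=N -> ctr[2]=0
Ev 11: PC=2 idx=2 pred=N actual=T -> ctr[2]=1
Ev 12: PC=0 idx=0 pred=N actual=T -> ctr[0]=1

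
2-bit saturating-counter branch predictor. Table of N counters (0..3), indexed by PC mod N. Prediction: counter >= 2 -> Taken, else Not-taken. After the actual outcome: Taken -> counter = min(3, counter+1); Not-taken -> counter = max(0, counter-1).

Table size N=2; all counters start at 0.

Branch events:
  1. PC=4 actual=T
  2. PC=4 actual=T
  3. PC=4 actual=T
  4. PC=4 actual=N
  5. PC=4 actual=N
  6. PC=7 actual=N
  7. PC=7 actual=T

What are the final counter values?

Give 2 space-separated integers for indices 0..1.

Ev 1: PC=4 idx=0 pred=N actual=T -> ctr[0]=1
Ev 2: PC=4 idx=0 pred=N actual=T -> ctr[0]=2
Ev 3: PC=4 idx=0 pred=T actual=T -> ctr[0]=3
Ev 4: PC=4 idx=0 pred=T actual=N -> ctr[0]=2
Ev 5: PC=4 idx=0 pred=T actual=N -> ctr[0]=1
Ev 6: PC=7 idx=1 pred=N actual=N -> ctr[1]=0
Ev 7: PC=7 idx=1 pred=N actual=T -> ctr[1]=1

Answer: 1 1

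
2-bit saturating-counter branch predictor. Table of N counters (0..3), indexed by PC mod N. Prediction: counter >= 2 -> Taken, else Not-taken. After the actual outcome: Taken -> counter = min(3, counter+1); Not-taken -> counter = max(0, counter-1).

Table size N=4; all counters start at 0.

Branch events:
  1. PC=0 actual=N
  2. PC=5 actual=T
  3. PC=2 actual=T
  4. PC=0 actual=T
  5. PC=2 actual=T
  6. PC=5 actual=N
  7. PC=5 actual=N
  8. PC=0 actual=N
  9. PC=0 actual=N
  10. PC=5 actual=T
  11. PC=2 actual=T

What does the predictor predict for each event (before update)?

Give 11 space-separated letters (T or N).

Answer: N N N N N N N N N N T

Derivation:
Ev 1: PC=0 idx=0 pred=N actual=N -> ctr[0]=0
Ev 2: PC=5 idx=1 pred=N actual=T -> ctr[1]=1
Ev 3: PC=2 idx=2 pred=N actual=T -> ctr[2]=1
Ev 4: PC=0 idx=0 pred=N actual=T -> ctr[0]=1
Ev 5: PC=2 idx=2 pred=N actual=T -> ctr[2]=2
Ev 6: PC=5 idx=1 pred=N actual=N -> ctr[1]=0
Ev 7: PC=5 idx=1 pred=N actual=N -> ctr[1]=0
Ev 8: PC=0 idx=0 pred=N actual=N -> ctr[0]=0
Ev 9: PC=0 idx=0 pred=N actual=N -> ctr[0]=0
Ev 10: PC=5 idx=1 pred=N actual=T -> ctr[1]=1
Ev 11: PC=2 idx=2 pred=T actual=T -> ctr[2]=3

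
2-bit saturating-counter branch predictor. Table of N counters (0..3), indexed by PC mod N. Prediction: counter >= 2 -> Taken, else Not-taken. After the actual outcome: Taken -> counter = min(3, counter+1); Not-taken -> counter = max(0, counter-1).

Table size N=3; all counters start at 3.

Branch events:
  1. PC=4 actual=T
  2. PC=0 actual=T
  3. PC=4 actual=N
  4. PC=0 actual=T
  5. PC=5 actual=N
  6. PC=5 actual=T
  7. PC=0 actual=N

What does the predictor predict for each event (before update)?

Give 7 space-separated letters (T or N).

Answer: T T T T T T T

Derivation:
Ev 1: PC=4 idx=1 pred=T actual=T -> ctr[1]=3
Ev 2: PC=0 idx=0 pred=T actual=T -> ctr[0]=3
Ev 3: PC=4 idx=1 pred=T actual=N -> ctr[1]=2
Ev 4: PC=0 idx=0 pred=T actual=T -> ctr[0]=3
Ev 5: PC=5 idx=2 pred=T actual=N -> ctr[2]=2
Ev 6: PC=5 idx=2 pred=T actual=T -> ctr[2]=3
Ev 7: PC=0 idx=0 pred=T actual=N -> ctr[0]=2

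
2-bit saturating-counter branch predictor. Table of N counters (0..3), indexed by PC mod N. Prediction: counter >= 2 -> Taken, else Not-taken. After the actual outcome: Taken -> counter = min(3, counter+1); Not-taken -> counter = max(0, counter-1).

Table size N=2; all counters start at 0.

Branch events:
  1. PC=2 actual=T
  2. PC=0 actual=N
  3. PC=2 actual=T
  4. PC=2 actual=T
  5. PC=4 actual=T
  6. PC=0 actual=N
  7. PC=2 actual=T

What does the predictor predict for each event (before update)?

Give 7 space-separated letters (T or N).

Answer: N N N N T T T

Derivation:
Ev 1: PC=2 idx=0 pred=N actual=T -> ctr[0]=1
Ev 2: PC=0 idx=0 pred=N actual=N -> ctr[0]=0
Ev 3: PC=2 idx=0 pred=N actual=T -> ctr[0]=1
Ev 4: PC=2 idx=0 pred=N actual=T -> ctr[0]=2
Ev 5: PC=4 idx=0 pred=T actual=T -> ctr[0]=3
Ev 6: PC=0 idx=0 pred=T actual=N -> ctr[0]=2
Ev 7: PC=2 idx=0 pred=T actual=T -> ctr[0]=3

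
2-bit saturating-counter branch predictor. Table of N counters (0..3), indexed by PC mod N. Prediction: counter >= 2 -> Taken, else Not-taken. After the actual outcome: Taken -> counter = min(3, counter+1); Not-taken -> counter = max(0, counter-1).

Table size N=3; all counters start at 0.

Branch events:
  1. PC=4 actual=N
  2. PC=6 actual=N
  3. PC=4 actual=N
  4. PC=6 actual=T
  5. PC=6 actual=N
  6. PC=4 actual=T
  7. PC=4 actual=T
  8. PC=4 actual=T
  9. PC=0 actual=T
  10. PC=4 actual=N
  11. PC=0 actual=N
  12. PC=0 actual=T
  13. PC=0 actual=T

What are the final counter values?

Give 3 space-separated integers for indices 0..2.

Ev 1: PC=4 idx=1 pred=N actual=N -> ctr[1]=0
Ev 2: PC=6 idx=0 pred=N actual=N -> ctr[0]=0
Ev 3: PC=4 idx=1 pred=N actual=N -> ctr[1]=0
Ev 4: PC=6 idx=0 pred=N actual=T -> ctr[0]=1
Ev 5: PC=6 idx=0 pred=N actual=N -> ctr[0]=0
Ev 6: PC=4 idx=1 pred=N actual=T -> ctr[1]=1
Ev 7: PC=4 idx=1 pred=N actual=T -> ctr[1]=2
Ev 8: PC=4 idx=1 pred=T actual=T -> ctr[1]=3
Ev 9: PC=0 idx=0 pred=N actual=T -> ctr[0]=1
Ev 10: PC=4 idx=1 pred=T actual=N -> ctr[1]=2
Ev 11: PC=0 idx=0 pred=N actual=N -> ctr[0]=0
Ev 12: PC=0 idx=0 pred=N actual=T -> ctr[0]=1
Ev 13: PC=0 idx=0 pred=N actual=T -> ctr[0]=2

Answer: 2 2 0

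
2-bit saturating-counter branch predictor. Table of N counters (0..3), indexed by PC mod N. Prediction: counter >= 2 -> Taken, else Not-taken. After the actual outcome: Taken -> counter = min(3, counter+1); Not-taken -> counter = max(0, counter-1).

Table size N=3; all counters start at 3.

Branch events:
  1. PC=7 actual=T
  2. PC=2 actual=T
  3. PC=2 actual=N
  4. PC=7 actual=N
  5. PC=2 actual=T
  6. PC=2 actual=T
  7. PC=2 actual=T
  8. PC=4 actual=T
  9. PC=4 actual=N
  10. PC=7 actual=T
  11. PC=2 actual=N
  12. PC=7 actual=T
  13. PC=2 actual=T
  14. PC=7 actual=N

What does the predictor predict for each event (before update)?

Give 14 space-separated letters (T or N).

Ev 1: PC=7 idx=1 pred=T actual=T -> ctr[1]=3
Ev 2: PC=2 idx=2 pred=T actual=T -> ctr[2]=3
Ev 3: PC=2 idx=2 pred=T actual=N -> ctr[2]=2
Ev 4: PC=7 idx=1 pred=T actual=N -> ctr[1]=2
Ev 5: PC=2 idx=2 pred=T actual=T -> ctr[2]=3
Ev 6: PC=2 idx=2 pred=T actual=T -> ctr[2]=3
Ev 7: PC=2 idx=2 pred=T actual=T -> ctr[2]=3
Ev 8: PC=4 idx=1 pred=T actual=T -> ctr[1]=3
Ev 9: PC=4 idx=1 pred=T actual=N -> ctr[1]=2
Ev 10: PC=7 idx=1 pred=T actual=T -> ctr[1]=3
Ev 11: PC=2 idx=2 pred=T actual=N -> ctr[2]=2
Ev 12: PC=7 idx=1 pred=T actual=T -> ctr[1]=3
Ev 13: PC=2 idx=2 pred=T actual=T -> ctr[2]=3
Ev 14: PC=7 idx=1 pred=T actual=N -> ctr[1]=2

Answer: T T T T T T T T T T T T T T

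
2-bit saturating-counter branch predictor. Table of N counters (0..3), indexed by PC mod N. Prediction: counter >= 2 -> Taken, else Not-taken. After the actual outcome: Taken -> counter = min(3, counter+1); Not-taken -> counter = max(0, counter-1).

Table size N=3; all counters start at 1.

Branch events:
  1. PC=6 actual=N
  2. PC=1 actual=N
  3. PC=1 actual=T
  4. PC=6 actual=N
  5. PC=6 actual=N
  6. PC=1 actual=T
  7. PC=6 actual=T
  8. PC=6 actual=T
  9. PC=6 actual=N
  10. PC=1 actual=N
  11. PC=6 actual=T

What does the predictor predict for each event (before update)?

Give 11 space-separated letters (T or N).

Ev 1: PC=6 idx=0 pred=N actual=N -> ctr[0]=0
Ev 2: PC=1 idx=1 pred=N actual=N -> ctr[1]=0
Ev 3: PC=1 idx=1 pred=N actual=T -> ctr[1]=1
Ev 4: PC=6 idx=0 pred=N actual=N -> ctr[0]=0
Ev 5: PC=6 idx=0 pred=N actual=N -> ctr[0]=0
Ev 6: PC=1 idx=1 pred=N actual=T -> ctr[1]=2
Ev 7: PC=6 idx=0 pred=N actual=T -> ctr[0]=1
Ev 8: PC=6 idx=0 pred=N actual=T -> ctr[0]=2
Ev 9: PC=6 idx=0 pred=T actual=N -> ctr[0]=1
Ev 10: PC=1 idx=1 pred=T actual=N -> ctr[1]=1
Ev 11: PC=6 idx=0 pred=N actual=T -> ctr[0]=2

Answer: N N N N N N N N T T N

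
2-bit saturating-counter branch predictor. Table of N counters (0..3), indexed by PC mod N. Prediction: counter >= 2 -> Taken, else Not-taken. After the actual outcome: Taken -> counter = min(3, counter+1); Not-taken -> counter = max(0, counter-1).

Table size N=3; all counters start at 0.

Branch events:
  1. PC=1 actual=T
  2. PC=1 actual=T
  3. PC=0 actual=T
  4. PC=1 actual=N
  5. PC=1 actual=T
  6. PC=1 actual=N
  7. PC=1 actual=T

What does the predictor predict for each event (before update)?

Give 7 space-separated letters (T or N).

Ev 1: PC=1 idx=1 pred=N actual=T -> ctr[1]=1
Ev 2: PC=1 idx=1 pred=N actual=T -> ctr[1]=2
Ev 3: PC=0 idx=0 pred=N actual=T -> ctr[0]=1
Ev 4: PC=1 idx=1 pred=T actual=N -> ctr[1]=1
Ev 5: PC=1 idx=1 pred=N actual=T -> ctr[1]=2
Ev 6: PC=1 idx=1 pred=T actual=N -> ctr[1]=1
Ev 7: PC=1 idx=1 pred=N actual=T -> ctr[1]=2

Answer: N N N T N T N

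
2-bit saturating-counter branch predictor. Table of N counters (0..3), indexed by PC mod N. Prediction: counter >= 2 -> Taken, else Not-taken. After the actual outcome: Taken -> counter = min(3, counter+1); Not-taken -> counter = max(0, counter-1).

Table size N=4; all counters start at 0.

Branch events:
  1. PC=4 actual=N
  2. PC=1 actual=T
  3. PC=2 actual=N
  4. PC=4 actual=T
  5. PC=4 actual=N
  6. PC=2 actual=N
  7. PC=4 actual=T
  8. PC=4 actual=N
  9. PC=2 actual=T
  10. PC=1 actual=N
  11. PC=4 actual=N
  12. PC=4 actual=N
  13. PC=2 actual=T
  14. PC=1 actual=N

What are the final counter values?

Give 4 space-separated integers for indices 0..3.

Ev 1: PC=4 idx=0 pred=N actual=N -> ctr[0]=0
Ev 2: PC=1 idx=1 pred=N actual=T -> ctr[1]=1
Ev 3: PC=2 idx=2 pred=N actual=N -> ctr[2]=0
Ev 4: PC=4 idx=0 pred=N actual=T -> ctr[0]=1
Ev 5: PC=4 idx=0 pred=N actual=N -> ctr[0]=0
Ev 6: PC=2 idx=2 pred=N actual=N -> ctr[2]=0
Ev 7: PC=4 idx=0 pred=N actual=T -> ctr[0]=1
Ev 8: PC=4 idx=0 pred=N actual=N -> ctr[0]=0
Ev 9: PC=2 idx=2 pred=N actual=T -> ctr[2]=1
Ev 10: PC=1 idx=1 pred=N actual=N -> ctr[1]=0
Ev 11: PC=4 idx=0 pred=N actual=N -> ctr[0]=0
Ev 12: PC=4 idx=0 pred=N actual=N -> ctr[0]=0
Ev 13: PC=2 idx=2 pred=N actual=T -> ctr[2]=2
Ev 14: PC=1 idx=1 pred=N actual=N -> ctr[1]=0

Answer: 0 0 2 0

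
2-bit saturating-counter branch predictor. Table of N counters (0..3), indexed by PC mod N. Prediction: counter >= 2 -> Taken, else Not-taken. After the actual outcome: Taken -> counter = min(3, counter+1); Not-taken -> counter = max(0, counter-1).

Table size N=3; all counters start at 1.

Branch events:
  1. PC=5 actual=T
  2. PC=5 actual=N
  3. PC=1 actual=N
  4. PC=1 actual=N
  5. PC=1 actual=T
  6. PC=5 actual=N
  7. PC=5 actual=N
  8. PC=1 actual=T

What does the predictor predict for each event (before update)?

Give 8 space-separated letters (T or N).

Answer: N T N N N N N N

Derivation:
Ev 1: PC=5 idx=2 pred=N actual=T -> ctr[2]=2
Ev 2: PC=5 idx=2 pred=T actual=N -> ctr[2]=1
Ev 3: PC=1 idx=1 pred=N actual=N -> ctr[1]=0
Ev 4: PC=1 idx=1 pred=N actual=N -> ctr[1]=0
Ev 5: PC=1 idx=1 pred=N actual=T -> ctr[1]=1
Ev 6: PC=5 idx=2 pred=N actual=N -> ctr[2]=0
Ev 7: PC=5 idx=2 pred=N actual=N -> ctr[2]=0
Ev 8: PC=1 idx=1 pred=N actual=T -> ctr[1]=2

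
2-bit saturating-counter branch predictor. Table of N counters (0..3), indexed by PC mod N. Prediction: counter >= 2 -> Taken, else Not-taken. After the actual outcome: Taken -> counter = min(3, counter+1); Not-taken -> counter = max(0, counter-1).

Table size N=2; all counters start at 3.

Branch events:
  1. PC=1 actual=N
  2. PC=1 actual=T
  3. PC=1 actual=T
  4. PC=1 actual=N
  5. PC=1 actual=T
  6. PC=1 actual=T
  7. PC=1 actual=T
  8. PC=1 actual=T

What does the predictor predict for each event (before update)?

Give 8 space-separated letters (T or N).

Answer: T T T T T T T T

Derivation:
Ev 1: PC=1 idx=1 pred=T actual=N -> ctr[1]=2
Ev 2: PC=1 idx=1 pred=T actual=T -> ctr[1]=3
Ev 3: PC=1 idx=1 pred=T actual=T -> ctr[1]=3
Ev 4: PC=1 idx=1 pred=T actual=N -> ctr[1]=2
Ev 5: PC=1 idx=1 pred=T actual=T -> ctr[1]=3
Ev 6: PC=1 idx=1 pred=T actual=T -> ctr[1]=3
Ev 7: PC=1 idx=1 pred=T actual=T -> ctr[1]=3
Ev 8: PC=1 idx=1 pred=T actual=T -> ctr[1]=3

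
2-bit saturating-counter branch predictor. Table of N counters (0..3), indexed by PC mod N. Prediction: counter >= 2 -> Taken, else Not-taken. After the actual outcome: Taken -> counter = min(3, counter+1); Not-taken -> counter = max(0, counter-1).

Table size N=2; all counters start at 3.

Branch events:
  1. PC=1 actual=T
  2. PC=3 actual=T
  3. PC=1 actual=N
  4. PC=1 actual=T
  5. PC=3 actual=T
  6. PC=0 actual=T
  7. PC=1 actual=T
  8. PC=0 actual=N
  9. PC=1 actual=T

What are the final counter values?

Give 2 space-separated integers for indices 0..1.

Answer: 2 3

Derivation:
Ev 1: PC=1 idx=1 pred=T actual=T -> ctr[1]=3
Ev 2: PC=3 idx=1 pred=T actual=T -> ctr[1]=3
Ev 3: PC=1 idx=1 pred=T actual=N -> ctr[1]=2
Ev 4: PC=1 idx=1 pred=T actual=T -> ctr[1]=3
Ev 5: PC=3 idx=1 pred=T actual=T -> ctr[1]=3
Ev 6: PC=0 idx=0 pred=T actual=T -> ctr[0]=3
Ev 7: PC=1 idx=1 pred=T actual=T -> ctr[1]=3
Ev 8: PC=0 idx=0 pred=T actual=N -> ctr[0]=2
Ev 9: PC=1 idx=1 pred=T actual=T -> ctr[1]=3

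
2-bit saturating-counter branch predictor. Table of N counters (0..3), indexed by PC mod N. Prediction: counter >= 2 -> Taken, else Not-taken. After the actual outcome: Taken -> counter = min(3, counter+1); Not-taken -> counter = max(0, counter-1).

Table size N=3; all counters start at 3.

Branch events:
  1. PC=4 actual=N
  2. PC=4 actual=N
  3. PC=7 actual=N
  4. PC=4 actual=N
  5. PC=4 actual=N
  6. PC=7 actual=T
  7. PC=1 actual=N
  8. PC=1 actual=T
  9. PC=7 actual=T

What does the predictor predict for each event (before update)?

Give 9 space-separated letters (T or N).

Ev 1: PC=4 idx=1 pred=T actual=N -> ctr[1]=2
Ev 2: PC=4 idx=1 pred=T actual=N -> ctr[1]=1
Ev 3: PC=7 idx=1 pred=N actual=N -> ctr[1]=0
Ev 4: PC=4 idx=1 pred=N actual=N -> ctr[1]=0
Ev 5: PC=4 idx=1 pred=N actual=N -> ctr[1]=0
Ev 6: PC=7 idx=1 pred=N actual=T -> ctr[1]=1
Ev 7: PC=1 idx=1 pred=N actual=N -> ctr[1]=0
Ev 8: PC=1 idx=1 pred=N actual=T -> ctr[1]=1
Ev 9: PC=7 idx=1 pred=N actual=T -> ctr[1]=2

Answer: T T N N N N N N N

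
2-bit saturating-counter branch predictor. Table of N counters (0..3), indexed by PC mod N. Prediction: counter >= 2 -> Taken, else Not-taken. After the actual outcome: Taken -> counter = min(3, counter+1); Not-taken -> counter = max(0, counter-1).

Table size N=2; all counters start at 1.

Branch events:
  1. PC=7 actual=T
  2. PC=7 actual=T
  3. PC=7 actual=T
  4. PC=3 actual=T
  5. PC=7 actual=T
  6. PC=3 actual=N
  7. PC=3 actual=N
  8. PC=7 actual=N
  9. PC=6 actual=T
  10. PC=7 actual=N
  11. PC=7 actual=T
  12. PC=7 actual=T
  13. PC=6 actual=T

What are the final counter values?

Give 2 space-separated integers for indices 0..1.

Answer: 3 2

Derivation:
Ev 1: PC=7 idx=1 pred=N actual=T -> ctr[1]=2
Ev 2: PC=7 idx=1 pred=T actual=T -> ctr[1]=3
Ev 3: PC=7 idx=1 pred=T actual=T -> ctr[1]=3
Ev 4: PC=3 idx=1 pred=T actual=T -> ctr[1]=3
Ev 5: PC=7 idx=1 pred=T actual=T -> ctr[1]=3
Ev 6: PC=3 idx=1 pred=T actual=N -> ctr[1]=2
Ev 7: PC=3 idx=1 pred=T actual=N -> ctr[1]=1
Ev 8: PC=7 idx=1 pred=N actual=N -> ctr[1]=0
Ev 9: PC=6 idx=0 pred=N actual=T -> ctr[0]=2
Ev 10: PC=7 idx=1 pred=N actual=N -> ctr[1]=0
Ev 11: PC=7 idx=1 pred=N actual=T -> ctr[1]=1
Ev 12: PC=7 idx=1 pred=N actual=T -> ctr[1]=2
Ev 13: PC=6 idx=0 pred=T actual=T -> ctr[0]=3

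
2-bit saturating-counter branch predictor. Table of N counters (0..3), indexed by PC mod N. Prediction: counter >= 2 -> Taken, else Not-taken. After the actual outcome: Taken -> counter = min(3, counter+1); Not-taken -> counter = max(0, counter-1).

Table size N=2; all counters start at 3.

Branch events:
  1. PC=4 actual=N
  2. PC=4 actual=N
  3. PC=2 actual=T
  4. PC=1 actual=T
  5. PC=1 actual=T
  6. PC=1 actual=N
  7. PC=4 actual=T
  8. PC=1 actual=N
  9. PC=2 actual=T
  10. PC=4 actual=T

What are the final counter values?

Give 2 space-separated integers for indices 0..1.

Ev 1: PC=4 idx=0 pred=T actual=N -> ctr[0]=2
Ev 2: PC=4 idx=0 pred=T actual=N -> ctr[0]=1
Ev 3: PC=2 idx=0 pred=N actual=T -> ctr[0]=2
Ev 4: PC=1 idx=1 pred=T actual=T -> ctr[1]=3
Ev 5: PC=1 idx=1 pred=T actual=T -> ctr[1]=3
Ev 6: PC=1 idx=1 pred=T actual=N -> ctr[1]=2
Ev 7: PC=4 idx=0 pred=T actual=T -> ctr[0]=3
Ev 8: PC=1 idx=1 pred=T actual=N -> ctr[1]=1
Ev 9: PC=2 idx=0 pred=T actual=T -> ctr[0]=3
Ev 10: PC=4 idx=0 pred=T actual=T -> ctr[0]=3

Answer: 3 1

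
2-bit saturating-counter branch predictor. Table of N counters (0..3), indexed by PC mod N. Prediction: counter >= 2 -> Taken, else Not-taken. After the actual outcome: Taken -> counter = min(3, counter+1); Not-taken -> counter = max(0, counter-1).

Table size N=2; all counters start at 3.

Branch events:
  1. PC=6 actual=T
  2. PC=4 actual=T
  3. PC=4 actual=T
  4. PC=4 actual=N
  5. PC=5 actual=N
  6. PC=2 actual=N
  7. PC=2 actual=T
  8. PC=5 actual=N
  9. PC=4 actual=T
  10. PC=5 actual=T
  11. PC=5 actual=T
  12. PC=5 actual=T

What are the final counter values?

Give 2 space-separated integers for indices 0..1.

Ev 1: PC=6 idx=0 pred=T actual=T -> ctr[0]=3
Ev 2: PC=4 idx=0 pred=T actual=T -> ctr[0]=3
Ev 3: PC=4 idx=0 pred=T actual=T -> ctr[0]=3
Ev 4: PC=4 idx=0 pred=T actual=N -> ctr[0]=2
Ev 5: PC=5 idx=1 pred=T actual=N -> ctr[1]=2
Ev 6: PC=2 idx=0 pred=T actual=N -> ctr[0]=1
Ev 7: PC=2 idx=0 pred=N actual=T -> ctr[0]=2
Ev 8: PC=5 idx=1 pred=T actual=N -> ctr[1]=1
Ev 9: PC=4 idx=0 pred=T actual=T -> ctr[0]=3
Ev 10: PC=5 idx=1 pred=N actual=T -> ctr[1]=2
Ev 11: PC=5 idx=1 pred=T actual=T -> ctr[1]=3
Ev 12: PC=5 idx=1 pred=T actual=T -> ctr[1]=3

Answer: 3 3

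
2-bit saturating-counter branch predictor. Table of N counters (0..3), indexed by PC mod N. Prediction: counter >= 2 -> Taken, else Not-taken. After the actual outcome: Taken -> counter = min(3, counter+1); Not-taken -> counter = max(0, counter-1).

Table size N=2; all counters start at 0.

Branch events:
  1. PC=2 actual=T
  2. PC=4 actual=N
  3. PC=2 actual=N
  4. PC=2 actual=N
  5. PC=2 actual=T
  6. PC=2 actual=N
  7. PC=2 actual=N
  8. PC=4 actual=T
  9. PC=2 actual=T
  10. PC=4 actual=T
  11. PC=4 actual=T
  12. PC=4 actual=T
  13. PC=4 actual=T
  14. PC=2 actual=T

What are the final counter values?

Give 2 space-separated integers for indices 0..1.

Ev 1: PC=2 idx=0 pred=N actual=T -> ctr[0]=1
Ev 2: PC=4 idx=0 pred=N actual=N -> ctr[0]=0
Ev 3: PC=2 idx=0 pred=N actual=N -> ctr[0]=0
Ev 4: PC=2 idx=0 pred=N actual=N -> ctr[0]=0
Ev 5: PC=2 idx=0 pred=N actual=T -> ctr[0]=1
Ev 6: PC=2 idx=0 pred=N actual=N -> ctr[0]=0
Ev 7: PC=2 idx=0 pred=N actual=N -> ctr[0]=0
Ev 8: PC=4 idx=0 pred=N actual=T -> ctr[0]=1
Ev 9: PC=2 idx=0 pred=N actual=T -> ctr[0]=2
Ev 10: PC=4 idx=0 pred=T actual=T -> ctr[0]=3
Ev 11: PC=4 idx=0 pred=T actual=T -> ctr[0]=3
Ev 12: PC=4 idx=0 pred=T actual=T -> ctr[0]=3
Ev 13: PC=4 idx=0 pred=T actual=T -> ctr[0]=3
Ev 14: PC=2 idx=0 pred=T actual=T -> ctr[0]=3

Answer: 3 0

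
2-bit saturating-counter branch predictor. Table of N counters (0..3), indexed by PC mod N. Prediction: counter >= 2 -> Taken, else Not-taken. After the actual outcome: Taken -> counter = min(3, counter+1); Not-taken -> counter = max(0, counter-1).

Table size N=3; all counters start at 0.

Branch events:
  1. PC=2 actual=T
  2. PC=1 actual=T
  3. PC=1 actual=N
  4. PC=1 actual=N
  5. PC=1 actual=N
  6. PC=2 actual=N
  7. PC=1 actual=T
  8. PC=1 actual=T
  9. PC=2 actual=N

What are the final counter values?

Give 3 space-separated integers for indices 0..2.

Answer: 0 2 0

Derivation:
Ev 1: PC=2 idx=2 pred=N actual=T -> ctr[2]=1
Ev 2: PC=1 idx=1 pred=N actual=T -> ctr[1]=1
Ev 3: PC=1 idx=1 pred=N actual=N -> ctr[1]=0
Ev 4: PC=1 idx=1 pred=N actual=N -> ctr[1]=0
Ev 5: PC=1 idx=1 pred=N actual=N -> ctr[1]=0
Ev 6: PC=2 idx=2 pred=N actual=N -> ctr[2]=0
Ev 7: PC=1 idx=1 pred=N actual=T -> ctr[1]=1
Ev 8: PC=1 idx=1 pred=N actual=T -> ctr[1]=2
Ev 9: PC=2 idx=2 pred=N actual=N -> ctr[2]=0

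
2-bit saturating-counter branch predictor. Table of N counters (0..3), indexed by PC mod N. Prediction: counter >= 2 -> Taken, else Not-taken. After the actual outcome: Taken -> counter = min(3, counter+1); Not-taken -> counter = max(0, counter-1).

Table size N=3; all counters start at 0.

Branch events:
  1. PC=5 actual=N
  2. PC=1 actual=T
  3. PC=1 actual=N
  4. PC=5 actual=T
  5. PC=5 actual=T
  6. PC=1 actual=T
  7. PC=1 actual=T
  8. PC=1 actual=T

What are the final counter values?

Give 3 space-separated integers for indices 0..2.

Ev 1: PC=5 idx=2 pred=N actual=N -> ctr[2]=0
Ev 2: PC=1 idx=1 pred=N actual=T -> ctr[1]=1
Ev 3: PC=1 idx=1 pred=N actual=N -> ctr[1]=0
Ev 4: PC=5 idx=2 pred=N actual=T -> ctr[2]=1
Ev 5: PC=5 idx=2 pred=N actual=T -> ctr[2]=2
Ev 6: PC=1 idx=1 pred=N actual=T -> ctr[1]=1
Ev 7: PC=1 idx=1 pred=N actual=T -> ctr[1]=2
Ev 8: PC=1 idx=1 pred=T actual=T -> ctr[1]=3

Answer: 0 3 2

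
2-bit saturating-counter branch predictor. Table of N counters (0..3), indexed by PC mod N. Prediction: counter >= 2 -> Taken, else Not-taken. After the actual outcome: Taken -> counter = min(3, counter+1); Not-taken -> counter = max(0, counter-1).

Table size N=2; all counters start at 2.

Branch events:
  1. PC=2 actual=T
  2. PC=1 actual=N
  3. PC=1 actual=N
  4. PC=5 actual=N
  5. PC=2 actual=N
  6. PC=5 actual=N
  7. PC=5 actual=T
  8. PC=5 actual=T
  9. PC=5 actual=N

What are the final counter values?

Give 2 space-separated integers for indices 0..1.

Ev 1: PC=2 idx=0 pred=T actual=T -> ctr[0]=3
Ev 2: PC=1 idx=1 pred=T actual=N -> ctr[1]=1
Ev 3: PC=1 idx=1 pred=N actual=N -> ctr[1]=0
Ev 4: PC=5 idx=1 pred=N actual=N -> ctr[1]=0
Ev 5: PC=2 idx=0 pred=T actual=N -> ctr[0]=2
Ev 6: PC=5 idx=1 pred=N actual=N -> ctr[1]=0
Ev 7: PC=5 idx=1 pred=N actual=T -> ctr[1]=1
Ev 8: PC=5 idx=1 pred=N actual=T -> ctr[1]=2
Ev 9: PC=5 idx=1 pred=T actual=N -> ctr[1]=1

Answer: 2 1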